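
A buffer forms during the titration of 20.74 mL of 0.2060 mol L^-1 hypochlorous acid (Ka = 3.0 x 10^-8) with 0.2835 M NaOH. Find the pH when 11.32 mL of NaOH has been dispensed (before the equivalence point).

8.00

Initial n(HClO) = 0.2060 x 0.02074 = 0.004272 mol.
n(NaOH) added = 0.2835 x 0.01132 = 0.003209 mol, converting that many moles of HClO to ClO-.
Remaining n(HClO) = 0.001063 mol; n(ClO-) = 0.003209 mol.
By Henderson-Hasselbalch, pH = pKa + log([A^-]/[HA]) = 7.52 + log(0.003209/0.001063) = 7.52 + (+0.48) = 8.00.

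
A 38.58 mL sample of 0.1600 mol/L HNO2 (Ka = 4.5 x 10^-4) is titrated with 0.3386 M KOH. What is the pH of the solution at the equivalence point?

n(HNO2) = 0.1600 x 0.03858 = 0.006173 mol; V(KOH) at equivalence = 0.006173/0.3386 = 0.01823 L.
At equivalence all the acid is converted to NO2-; total volume = 0.03858 + 0.01823 = 0.05681 L, so [NO2-] = 0.006173/0.05681 = 0.1087 M.
Kb = Kw/Ka = 1.0e-14 / 4.5 x 10^-4 = 2.22e-11.
[OH^-] = sqrt(Kb x [NO2-]) = sqrt(2.22e-11 x 0.1087) = 1.55e-6 M.
pOH = 5.81, so pH = 14.00 - 5.81 = 8.19.

8.19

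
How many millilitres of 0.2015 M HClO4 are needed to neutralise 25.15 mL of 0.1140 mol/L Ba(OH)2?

n(Ba(OH)2) = 0.1140 mol/L x 0.02515 L = 0.002867 mol.
The neutralisation is 1 Ba(OH)2 : 2 HClO4, so n(HClO4) = 0.002867 x 2/1 = 0.005734 mol.
V(HClO4) = 0.005734 / 0.2015 = 0.02846 L = 28.5 mL.

28.5 mL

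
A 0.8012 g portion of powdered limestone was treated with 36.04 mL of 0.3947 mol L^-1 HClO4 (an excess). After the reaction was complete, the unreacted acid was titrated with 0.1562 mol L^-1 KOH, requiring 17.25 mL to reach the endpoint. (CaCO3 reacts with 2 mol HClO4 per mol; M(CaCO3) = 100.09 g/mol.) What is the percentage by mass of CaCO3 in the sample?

Total n(HClO4) added = 0.3947 x 0.03604 = 0.01422 mol.
n(KOH) used = 0.1562 x 0.01725 = 0.002694 mol, which equals the excess n(HClO4).
So n(HClO4) consumed by the sample = 0.01422 - 0.002694 = 0.01153 mol.
n(CaCO3) = 0.01153 / 2 = 0.005765 mol.
mass CaCO3 = 0.005765 x 100.09 = 0.5770 g, so %CaCO3 = 0.5770/0.8012 x 100 = 72.0%.

72.0%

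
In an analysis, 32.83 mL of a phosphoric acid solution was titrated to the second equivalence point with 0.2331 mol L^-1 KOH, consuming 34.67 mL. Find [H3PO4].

0.123 M

n(KOH) = 0.2331 x 0.03467 = 0.008082 mol.
At the second equivalence point, 2 mol OH^- react per mol H3PO4, so n(H3PO4) = 0.008082 / 2 = 0.004041 mol.
[H3PO4] = 0.004041 / 0.03283 L = 0.123 M.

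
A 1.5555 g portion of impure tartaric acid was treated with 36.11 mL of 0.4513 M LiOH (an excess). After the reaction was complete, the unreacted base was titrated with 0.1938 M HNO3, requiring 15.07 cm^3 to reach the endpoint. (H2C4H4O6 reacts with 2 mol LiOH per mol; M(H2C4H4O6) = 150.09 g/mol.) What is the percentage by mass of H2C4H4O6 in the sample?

Total n(LiOH) added = 0.4513 x 0.03611 = 0.01630 mol.
n(HNO3) used = 0.1938 x 0.01507 = 0.002921 mol, which equals the excess n(LiOH).
So n(LiOH) consumed by the sample = 0.01630 - 0.002921 = 0.01338 mol.
n(H2C4H4O6) = 0.01338 / 2 = 0.006688 mol.
mass H2C4H4O6 = 0.006688 x 150.09 = 1.004 g, so %H2C4H4O6 = 1.004/1.5555 x 100 = 64.5%.

64.5%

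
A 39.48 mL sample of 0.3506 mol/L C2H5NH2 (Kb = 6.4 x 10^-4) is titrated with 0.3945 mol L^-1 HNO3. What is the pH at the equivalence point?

5.77

n(C2H5NH2) = 0.3506 x 0.03948 = 0.01384 mol; V(HNO3) at equivalence = 0.01384/0.3945 = 0.03509 L.
At equivalence the base is fully converted to C2H5NH3+; total volume = 0.07457 L, so [C2H5NH3+] = 0.01384/0.07457 = 0.1856 M.
Ka(C2H5NH3+) = Kw/Kb = 1.0e-14 / 6.4 x 10^-4 = 1.56e-11.
[H^+] = sqrt(Ka x [C2H5NH3+]) = sqrt(1.56e-11 x 0.1856) = 1.70e-6 M.
pH = -log(1.70e-6) = 5.77.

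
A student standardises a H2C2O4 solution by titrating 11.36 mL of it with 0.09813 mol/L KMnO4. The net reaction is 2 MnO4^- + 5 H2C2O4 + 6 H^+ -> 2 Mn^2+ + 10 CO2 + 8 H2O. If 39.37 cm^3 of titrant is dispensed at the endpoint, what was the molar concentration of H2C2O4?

0.850 M

n(KMnO4) = 0.09813 x 0.03937 = 0.003863 mol.
From the balanced equation, 2 mol KMnO4 reacts with 5 mol H2C2O4, so n(H2C2O4) = 0.003863 x 5/2 = 0.009658 mol.
[H2C2O4] = 0.009658 / 0.01136 L = 0.850 M.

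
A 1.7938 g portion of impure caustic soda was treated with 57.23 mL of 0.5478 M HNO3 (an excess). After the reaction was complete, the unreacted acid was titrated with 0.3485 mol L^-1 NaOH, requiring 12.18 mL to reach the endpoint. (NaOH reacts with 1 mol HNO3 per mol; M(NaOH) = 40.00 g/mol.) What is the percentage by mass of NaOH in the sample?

60.4%

Total n(HNO3) added = 0.5478 x 0.05723 = 0.03135 mol.
n(NaOH) used = 0.3485 x 0.01218 = 0.004245 mol, which equals the excess n(HNO3).
So n(HNO3) consumed by the sample = 0.03135 - 0.004245 = 0.02711 mol.
n(NaOH) = 0.02711 / 1 = 0.02711 mol.
mass NaOH = 0.02711 x 40.00 = 1.084 g, so %NaOH = 1.084/1.7938 x 100 = 60.4%.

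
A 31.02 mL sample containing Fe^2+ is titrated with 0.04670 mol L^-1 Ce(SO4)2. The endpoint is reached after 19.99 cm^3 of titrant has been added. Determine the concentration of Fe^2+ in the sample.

0.0301 M

n(Ce(SO4)2) = 0.04670 x 0.01999 = 0.0009335 mol.
From the balanced equation, 1 mol Ce(SO4)2 reacts with 1 mol Fe^2+, so n(Fe^2+) = 0.0009335 x 1/1 = 0.0009335 mol.
[Fe^2+] = 0.0009335 / 0.03102 L = 0.0301 M.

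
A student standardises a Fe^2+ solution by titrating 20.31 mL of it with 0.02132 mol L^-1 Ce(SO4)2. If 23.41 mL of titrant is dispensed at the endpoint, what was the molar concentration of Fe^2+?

0.0246 M

n(Ce(SO4)2) = 0.02132 x 0.02341 = 0.0004991 mol.
From the balanced equation, 1 mol Ce(SO4)2 reacts with 1 mol Fe^2+, so n(Fe^2+) = 0.0004991 x 1/1 = 0.0004991 mol.
[Fe^2+] = 0.0004991 / 0.02031 L = 0.0246 M.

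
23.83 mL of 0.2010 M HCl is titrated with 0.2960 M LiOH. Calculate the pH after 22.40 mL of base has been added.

12.60

n(acid) = 0.2010 x 0.02383 = 0.004790 mol; n(LiOH) added = 0.2960 x 0.02240 = 0.006630 mol.
Base is in excess by 0.006630 - 0.004790 = 0.001841 mol in a total volume of 0.04623 L.
[OH^-] = 0.001841/0.04623 = 0.03981 M, so pOH = 1.40 and pH = 14.00 - 1.40 = 12.60.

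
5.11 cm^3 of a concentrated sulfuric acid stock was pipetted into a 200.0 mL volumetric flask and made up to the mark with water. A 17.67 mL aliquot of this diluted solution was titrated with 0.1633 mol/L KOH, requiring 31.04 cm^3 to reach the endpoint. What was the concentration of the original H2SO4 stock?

n(KOH) = 0.1633 x 0.03104 = 0.005069 mol.
n(H2SO4) in the aliquot = 0.005069 x 1/2 = 0.002534 mol.
[diluted H2SO4] = 0.002534 / 0.01767 = 0.1434 M.
Dilution factor = 200.0/5.110 = 39.14, so [stock] = 0.1434 x 39.14 = 5.61 M.

5.61 M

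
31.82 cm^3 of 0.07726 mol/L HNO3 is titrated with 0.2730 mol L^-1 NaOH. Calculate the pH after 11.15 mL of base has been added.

12.13

n(acid) = 0.07726 x 0.03182 = 0.002458 mol; n(NaOH) added = 0.2730 x 0.01115 = 0.003044 mol.
Base is in excess by 0.003044 - 0.002458 = 0.0005855 mol in a total volume of 0.04297 L.
[OH^-] = 0.0005855/0.04297 = 0.01363 M, so pOH = 1.87 and pH = 14.00 - 1.87 = 12.13.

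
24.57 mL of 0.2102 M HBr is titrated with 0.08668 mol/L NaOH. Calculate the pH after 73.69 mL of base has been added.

n(acid) = 0.2102 x 0.02457 = 0.005165 mol; n(NaOH) added = 0.08668 x 0.07369 = 0.006387 mol.
Base is in excess by 0.006387 - 0.005165 = 0.001223 mol in a total volume of 0.09826 L.
[OH^-] = 0.001223/0.09826 = 0.01244 M, so pOH = 1.91 and pH = 14.00 - 1.91 = 12.09.

12.09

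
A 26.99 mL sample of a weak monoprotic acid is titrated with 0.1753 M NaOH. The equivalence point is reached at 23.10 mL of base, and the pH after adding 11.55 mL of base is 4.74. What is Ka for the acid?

11.55 mL is half of the equivalence volume, so this is the half-equivalence point where [HA] = [A^-].
At half-equivalence pH = pKa, so pKa = 4.74.
Ka = 10^(-4.74) = 1.8 x 10^-5.

1.8 x 10^-5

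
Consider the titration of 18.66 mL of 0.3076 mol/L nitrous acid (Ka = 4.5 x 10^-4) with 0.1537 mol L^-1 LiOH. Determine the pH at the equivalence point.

n(HNO2) = 0.3076 x 0.01866 = 0.005740 mol; V(LiOH) at equivalence = 0.005740/0.1537 = 0.03734 L.
At equivalence all the acid is converted to NO2-; total volume = 0.01866 + 0.03734 = 0.05600 L, so [NO2-] = 0.005740/0.05600 = 0.1025 M.
Kb = Kw/Ka = 1.0e-14 / 4.5 x 10^-4 = 2.22e-11.
[OH^-] = sqrt(Kb x [NO2-]) = sqrt(2.22e-11 x 0.1025) = 1.51e-6 M.
pOH = 5.82, so pH = 14.00 - 5.82 = 8.18.

8.18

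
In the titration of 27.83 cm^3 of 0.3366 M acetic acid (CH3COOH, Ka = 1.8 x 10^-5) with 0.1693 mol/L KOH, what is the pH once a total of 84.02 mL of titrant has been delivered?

12.64

n(acid) = 0.3366 x 0.02783 = 0.009368 mol; n(KOH) added = 0.1693 x 0.08402 = 0.01422 mol.
Base is in excess by 0.01422 - 0.009368 = 0.004857 mol in a total volume of 0.1118 L.
[OH^-] = 0.004857/0.1118 = 0.04342 M, so pOH = 1.36 and pH = 14.00 - 1.36 = 12.64.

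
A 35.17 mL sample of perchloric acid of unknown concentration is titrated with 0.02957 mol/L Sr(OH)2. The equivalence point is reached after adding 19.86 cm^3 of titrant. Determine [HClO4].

n(Sr(OH)2) delivered = 0.02957 x 0.01986 = 0.0005873 mol.
The reaction is 2 HClO4 + 1 Sr(OH)2, so n(HClO4) = 0.0005873 x 2/1 = 0.001175 mol.
[HClO4] = 0.001175 mol / 0.03517 L = 0.0334 M.

0.0334 M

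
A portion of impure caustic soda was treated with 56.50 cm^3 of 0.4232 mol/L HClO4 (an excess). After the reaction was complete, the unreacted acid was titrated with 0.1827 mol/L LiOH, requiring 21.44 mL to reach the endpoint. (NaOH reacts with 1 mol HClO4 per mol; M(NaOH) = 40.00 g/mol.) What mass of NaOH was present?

Total n(HClO4) added = 0.4232 x 0.05650 = 0.02391 mol.
n(LiOH) used = 0.1827 x 0.02144 = 0.003917 mol, which equals the excess n(HClO4).
So n(HClO4) consumed by the sample = 0.02391 - 0.003917 = 0.01999 mol.
n(NaOH) = 0.01999 / 1 = 0.01999 mol.
mass = 0.01999 mol x 40.00 g/mol = 0.800 g.

0.800 g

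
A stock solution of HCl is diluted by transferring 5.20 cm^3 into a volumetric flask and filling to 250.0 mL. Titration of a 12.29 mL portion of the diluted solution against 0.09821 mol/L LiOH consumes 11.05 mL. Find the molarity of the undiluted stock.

4.25 M

n(LiOH) = 0.09821 x 0.01105 = 0.001085 mol.
n(HCl) in the aliquot = 0.001085 mol.
[diluted HCl] = 0.001085 / 0.01229 = 0.08830 M.
Dilution factor = 250.0/5.200 = 48.08, so [stock] = 0.08830 x 48.08 = 4.25 M.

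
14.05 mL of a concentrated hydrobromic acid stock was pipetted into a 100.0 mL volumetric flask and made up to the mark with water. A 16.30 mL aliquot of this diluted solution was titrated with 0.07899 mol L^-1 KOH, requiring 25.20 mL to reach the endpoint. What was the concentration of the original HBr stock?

n(KOH) = 0.07899 x 0.02520 = 0.001991 mol.
n(HBr) in the aliquot = 0.001991 mol.
[diluted HBr] = 0.001991 / 0.01630 = 0.1221 M.
Dilution factor = 100.0/14.05 = 7.117, so [stock] = 0.1221 x 7.117 = 0.869 M.

0.869 M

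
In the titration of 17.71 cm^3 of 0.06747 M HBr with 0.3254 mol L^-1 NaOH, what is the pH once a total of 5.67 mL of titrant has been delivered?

n(acid) = 0.06747 x 0.01771 = 0.001195 mol; n(NaOH) added = 0.3254 x 0.005670 = 0.001845 mol.
Base is in excess by 0.001845 - 0.001195 = 0.0006501 mol in a total volume of 0.02338 L.
[OH^-] = 0.0006501/0.02338 = 0.02781 M, so pOH = 1.56 and pH = 14.00 - 1.56 = 12.44.

12.44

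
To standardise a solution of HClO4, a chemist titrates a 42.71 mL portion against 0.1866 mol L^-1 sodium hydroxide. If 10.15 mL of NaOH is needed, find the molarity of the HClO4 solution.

0.0443 M

n(NaOH) delivered = 0.1866 x 0.01015 = 0.001894 mol.
For a 1:1 reaction, n(HClO4) = 0.001894 mol.
[HClO4] = 0.001894 mol / 0.04271 L = 0.0443 M.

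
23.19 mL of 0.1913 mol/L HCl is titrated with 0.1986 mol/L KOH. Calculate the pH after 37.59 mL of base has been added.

12.70

n(acid) = 0.1913 x 0.02319 = 0.004436 mol; n(KOH) added = 0.1986 x 0.03759 = 0.007465 mol.
Base is in excess by 0.007465 - 0.004436 = 0.003029 mol in a total volume of 0.06078 L.
[OH^-] = 0.003029/0.06078 = 0.04984 M, so pOH = 1.30 and pH = 14.00 - 1.30 = 12.70.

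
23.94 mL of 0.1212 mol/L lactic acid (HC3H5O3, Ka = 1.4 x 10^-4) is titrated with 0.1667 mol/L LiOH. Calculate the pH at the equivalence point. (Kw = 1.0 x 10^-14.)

8.35

n(HC3H5O3) = 0.1212 x 0.02394 = 0.002902 mol; V(LiOH) at equivalence = 0.002902/0.1667 = 0.01741 L.
At equivalence all the acid is converted to C3H5O3-; total volume = 0.02394 + 0.01741 = 0.04135 L, so [C3H5O3-] = 0.002902/0.04135 = 0.07018 M.
Kb = Kw/Ka = 1.0e-14 / 1.4 x 10^-4 = 7.14e-11.
[OH^-] = sqrt(Kb x [C3H5O3-]) = sqrt(7.14e-11 x 0.07018) = 2.24e-6 M.
pOH = 5.65, so pH = 14.00 - 5.65 = 8.35.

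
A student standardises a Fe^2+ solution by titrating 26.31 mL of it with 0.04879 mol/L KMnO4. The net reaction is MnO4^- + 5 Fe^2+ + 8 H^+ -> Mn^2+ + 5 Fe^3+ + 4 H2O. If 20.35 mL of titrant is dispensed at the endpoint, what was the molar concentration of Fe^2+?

n(KMnO4) = 0.04879 x 0.02035 = 0.0009929 mol.
From the balanced equation, 1 mol KMnO4 reacts with 5 mol Fe^2+, so n(Fe^2+) = 0.0009929 x 5/1 = 0.004964 mol.
[Fe^2+] = 0.004964 / 0.02631 L = 0.189 M.

0.189 M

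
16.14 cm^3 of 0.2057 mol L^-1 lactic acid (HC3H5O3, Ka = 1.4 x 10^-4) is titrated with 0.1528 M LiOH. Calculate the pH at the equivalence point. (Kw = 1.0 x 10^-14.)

n(HC3H5O3) = 0.2057 x 0.01614 = 0.003320 mol; V(LiOH) at equivalence = 0.003320/0.1528 = 0.02173 L.
At equivalence all the acid is converted to C3H5O3-; total volume = 0.01614 + 0.02173 = 0.03787 L, so [C3H5O3-] = 0.003320/0.03787 = 0.08767 M.
Kb = Kw/Ka = 1.0e-14 / 1.4 x 10^-4 = 7.14e-11.
[OH^-] = sqrt(Kb x [C3H5O3-]) = sqrt(7.14e-11 x 0.08767) = 2.50e-6 M.
pOH = 5.60, so pH = 14.00 - 5.60 = 8.40.

8.40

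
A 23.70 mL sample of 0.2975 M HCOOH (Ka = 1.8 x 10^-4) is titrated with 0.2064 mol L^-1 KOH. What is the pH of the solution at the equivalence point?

n(HCOOH) = 0.2975 x 0.02370 = 0.007051 mol; V(KOH) at equivalence = 0.007051/0.2064 = 0.03416 L.
At equivalence all the acid is converted to HCOO-; total volume = 0.02370 + 0.03416 = 0.05786 L, so [HCOO-] = 0.007051/0.05786 = 0.1219 M.
Kb = Kw/Ka = 1.0e-14 / 1.8 x 10^-4 = 5.56e-11.
[OH^-] = sqrt(Kb x [HCOO-]) = sqrt(5.56e-11 x 0.1219) = 2.60e-6 M.
pOH = 5.58, so pH = 14.00 - 5.58 = 8.42.

8.42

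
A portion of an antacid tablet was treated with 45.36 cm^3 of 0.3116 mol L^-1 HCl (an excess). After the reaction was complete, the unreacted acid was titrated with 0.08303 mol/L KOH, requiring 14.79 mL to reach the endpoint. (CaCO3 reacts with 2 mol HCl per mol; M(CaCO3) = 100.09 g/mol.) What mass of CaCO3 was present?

Total n(HCl) added = 0.3116 x 0.04536 = 0.01413 mol.
n(KOH) used = 0.08303 x 0.01479 = 0.001228 mol, which equals the excess n(HCl).
So n(HCl) consumed by the sample = 0.01413 - 0.001228 = 0.01291 mol.
n(CaCO3) = 0.01291 / 2 = 0.006453 mol.
mass = 0.006453 mol x 100.09 g/mol = 0.646 g.

0.646 g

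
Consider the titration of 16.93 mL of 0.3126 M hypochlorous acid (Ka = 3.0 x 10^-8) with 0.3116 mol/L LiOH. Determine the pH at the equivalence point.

n(HClO) = 0.3126 x 0.01693 = 0.005292 mol; V(LiOH) at equivalence = 0.005292/0.3116 = 0.01698 L.
At equivalence all the acid is converted to ClO-; total volume = 0.01693 + 0.01698 = 0.03391 L, so [ClO-] = 0.005292/0.03391 = 0.1560 M.
Kb = Kw/Ka = 1.0e-14 / 3.0 x 10^-8 = 3.33e-7.
[OH^-] = sqrt(Kb x [ClO-]) = sqrt(3.33e-7 x 0.1560) = 0.000228 M.
pOH = 3.64, so pH = 14.00 - 3.64 = 10.36.

10.36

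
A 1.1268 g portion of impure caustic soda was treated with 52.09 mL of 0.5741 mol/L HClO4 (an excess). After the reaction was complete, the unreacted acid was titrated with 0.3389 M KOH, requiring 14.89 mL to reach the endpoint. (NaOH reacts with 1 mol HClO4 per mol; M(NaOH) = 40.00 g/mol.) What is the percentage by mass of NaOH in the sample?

88.2%

Total n(HClO4) added = 0.5741 x 0.05209 = 0.02990 mol.
n(KOH) used = 0.3389 x 0.01489 = 0.005046 mol, which equals the excess n(HClO4).
So n(HClO4) consumed by the sample = 0.02990 - 0.005046 = 0.02486 mol.
n(NaOH) = 0.02486 / 1 = 0.02486 mol.
mass NaOH = 0.02486 x 40.00 = 0.9943 g, so %NaOH = 0.9943/1.1268 x 100 = 88.2%.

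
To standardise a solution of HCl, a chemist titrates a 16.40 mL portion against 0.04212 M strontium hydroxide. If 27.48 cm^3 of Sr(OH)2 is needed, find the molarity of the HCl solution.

n(Sr(OH)2) delivered = 0.04212 x 0.02748 = 0.001157 mol.
The reaction is 2 HCl + 1 Sr(OH)2, so n(HCl) = 0.001157 x 2/1 = 0.002315 mol.
[HCl] = 0.002315 mol / 0.01640 L = 0.141 M.

0.141 M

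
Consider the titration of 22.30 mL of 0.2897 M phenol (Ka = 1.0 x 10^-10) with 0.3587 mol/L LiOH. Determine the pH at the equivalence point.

n(C6H5OH) = 0.2897 x 0.02230 = 0.006460 mol; V(LiOH) at equivalence = 0.006460/0.3587 = 0.01801 L.
At equivalence all the acid is converted to C6H5O-; total volume = 0.02230 + 0.01801 = 0.04031 L, so [C6H5O-] = 0.006460/0.04031 = 0.1603 M.
Kb = Kw/Ka = 1.0e-14 / 1.0 x 10^-10 = 0.000100.
[OH^-] = sqrt(Kb x [C6H5O-]) = sqrt(0.000100 x 0.1603) = 0.00400 M.
pOH = 2.40, so pH = 14.00 - 2.40 = 11.60.

11.60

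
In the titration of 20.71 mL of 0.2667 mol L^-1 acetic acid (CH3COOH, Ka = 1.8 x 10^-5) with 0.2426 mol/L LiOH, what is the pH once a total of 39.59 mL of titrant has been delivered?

n(acid) = 0.2667 x 0.02071 = 0.005523 mol; n(LiOH) added = 0.2426 x 0.03959 = 0.009605 mol.
Base is in excess by 0.009605 - 0.005523 = 0.004081 mol in a total volume of 0.06030 L.
[OH^-] = 0.004081/0.06030 = 0.06768 M, so pOH = 1.17 and pH = 14.00 - 1.17 = 12.83.

12.83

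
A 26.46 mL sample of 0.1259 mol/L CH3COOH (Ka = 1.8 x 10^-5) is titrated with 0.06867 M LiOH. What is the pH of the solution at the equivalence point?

8.70

n(CH3COOH) = 0.1259 x 0.02646 = 0.003331 mol; V(LiOH) at equivalence = 0.003331/0.06867 = 0.04851 L.
At equivalence all the acid is converted to CH3COO-; total volume = 0.02646 + 0.04851 = 0.07497 L, so [CH3COO-] = 0.003331/0.07497 = 0.04443 M.
Kb = Kw/Ka = 1.0e-14 / 1.8 x 10^-5 = 5.56e-10.
[OH^-] = sqrt(Kb x [CH3COO-]) = sqrt(5.56e-10 x 0.04443) = 4.97e-6 M.
pOH = 5.30, so pH = 14.00 - 5.30 = 8.70.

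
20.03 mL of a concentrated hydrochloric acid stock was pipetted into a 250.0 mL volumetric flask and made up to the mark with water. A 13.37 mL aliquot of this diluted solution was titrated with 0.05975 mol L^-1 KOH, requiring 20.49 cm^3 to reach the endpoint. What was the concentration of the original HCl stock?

n(KOH) = 0.05975 x 0.02049 = 0.001224 mol.
n(HCl) in the aliquot = 0.001224 mol.
[diluted HCl] = 0.001224 / 0.01337 = 0.09157 M.
Dilution factor = 250.0/20.03 = 12.48, so [stock] = 0.09157 x 12.48 = 1.14 M.

1.14 M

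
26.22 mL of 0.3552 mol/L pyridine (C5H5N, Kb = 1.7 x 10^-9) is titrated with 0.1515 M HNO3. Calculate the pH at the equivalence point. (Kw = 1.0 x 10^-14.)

n(C5H5N) = 0.3552 x 0.02622 = 0.009313 mol; V(HNO3) at equivalence = 0.009313/0.1515 = 0.06147 L.
At equivalence the base is fully converted to C5H5NH+; total volume = 0.08769 L, so [C5H5NH+] = 0.009313/0.08769 = 0.1062 M.
Ka(C5H5NH+) = Kw/Kb = 1.0e-14 / 1.7 x 10^-9 = 5.88e-6.
[H^+] = sqrt(Ka x [C5H5NH+]) = sqrt(5.88e-6 x 0.1062) = 0.000790 M.
pH = -log(0.000790) = 3.10.

3.10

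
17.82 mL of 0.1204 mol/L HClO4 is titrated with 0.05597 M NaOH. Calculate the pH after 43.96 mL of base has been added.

11.71

n(acid) = 0.1204 x 0.01782 = 0.002146 mol; n(NaOH) added = 0.05597 x 0.04396 = 0.002460 mol.
Base is in excess by 0.002460 - 0.002146 = 0.0003149 mol in a total volume of 0.06178 L.
[OH^-] = 0.0003149/0.06178 = 0.005097 M, so pOH = 2.29 and pH = 14.00 - 2.29 = 11.71.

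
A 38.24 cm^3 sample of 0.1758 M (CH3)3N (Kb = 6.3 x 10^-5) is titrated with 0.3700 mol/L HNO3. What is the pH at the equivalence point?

5.36

n((CH3)3N) = 0.1758 x 0.03824 = 0.006723 mol; V(HNO3) at equivalence = 0.006723/0.3700 = 0.01817 L.
At equivalence the base is fully converted to (CH3)3NH+; total volume = 0.05641 L, so [(CH3)3NH+] = 0.006723/0.05641 = 0.1192 M.
Ka((CH3)3NH+) = Kw/Kb = 1.0e-14 / 6.3 x 10^-5 = 1.59e-10.
[H^+] = sqrt(Ka x [(CH3)3NH+]) = sqrt(1.59e-10 x 0.1192) = 4.35e-6 M.
pH = -log(4.35e-6) = 5.36.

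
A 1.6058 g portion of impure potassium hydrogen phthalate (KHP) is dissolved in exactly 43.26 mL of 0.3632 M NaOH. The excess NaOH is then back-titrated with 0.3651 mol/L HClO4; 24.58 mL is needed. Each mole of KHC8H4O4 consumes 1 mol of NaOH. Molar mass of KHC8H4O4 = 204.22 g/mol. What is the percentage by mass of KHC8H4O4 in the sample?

Total n(NaOH) added = 0.3632 x 0.04326 = 0.01571 mol.
n(HClO4) used = 0.3651 x 0.02458 = 0.008974 mol, which equals the excess n(NaOH).
So n(NaOH) consumed by the sample = 0.01571 - 0.008974 = 0.006738 mol.
n(KHC8H4O4) = 0.006738 / 1 = 0.006738 mol.
mass KHC8H4O4 = 0.006738 x 204.22 = 1.376 g, so %KHC8H4O4 = 1.376/1.6058 x 100 = 85.7%.

85.7%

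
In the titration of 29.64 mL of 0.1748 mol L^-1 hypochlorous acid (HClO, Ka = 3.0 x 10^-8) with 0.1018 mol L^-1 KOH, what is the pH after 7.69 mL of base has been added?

Initial n(HClO) = 0.1748 x 0.02964 = 0.005181 mol.
n(KOH) added = 0.1018 x 0.007690 = 0.0007828 mol, converting that many moles of HClO to ClO-.
Remaining n(HClO) = 0.004398 mol; n(ClO-) = 0.0007828 mol.
By Henderson-Hasselbalch, pH = pKa + log([A^-]/[HA]) = 7.52 + log(0.0007828/0.004398) = 7.52 + (-0.75) = 6.77.

6.77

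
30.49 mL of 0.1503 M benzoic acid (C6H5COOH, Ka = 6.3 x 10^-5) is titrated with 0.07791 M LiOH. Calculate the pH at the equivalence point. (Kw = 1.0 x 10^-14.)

n(C6H5COOH) = 0.1503 x 0.03049 = 0.004583 mol; V(LiOH) at equivalence = 0.004583/0.07791 = 0.05882 L.
At equivalence all the acid is converted to C6H5COO-; total volume = 0.03049 + 0.05882 = 0.08931 L, so [C6H5COO-] = 0.004583/0.08931 = 0.05131 M.
Kb = Kw/Ka = 1.0e-14 / 6.3 x 10^-5 = 1.59e-10.
[OH^-] = sqrt(Kb x [C6H5COO-]) = sqrt(1.59e-10 x 0.05131) = 2.85e-6 M.
pOH = 5.54, so pH = 14.00 - 5.54 = 8.46.

8.46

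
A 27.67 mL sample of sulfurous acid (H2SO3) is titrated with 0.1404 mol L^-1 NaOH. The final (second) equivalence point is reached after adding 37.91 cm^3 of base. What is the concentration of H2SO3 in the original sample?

0.0962 M

n(NaOH) = 0.1404 x 0.03791 = 0.005323 mol.
At the final (second) equivalence point, 2 mol OH^- react per mol H2SO3, so n(H2SO3) = 0.005323 / 2 = 0.002661 mol.
[H2SO3] = 0.002661 / 0.02767 L = 0.0962 M.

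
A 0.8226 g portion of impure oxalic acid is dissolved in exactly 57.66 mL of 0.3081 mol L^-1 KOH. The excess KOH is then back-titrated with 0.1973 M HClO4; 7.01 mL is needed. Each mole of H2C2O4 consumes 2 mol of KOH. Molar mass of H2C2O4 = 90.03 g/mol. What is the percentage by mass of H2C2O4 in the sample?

Total n(KOH) added = 0.3081 x 0.05766 = 0.01777 mol.
n(HClO4) used = 0.1973 x 0.007010 = 0.001383 mol, which equals the excess n(KOH).
So n(KOH) consumed by the sample = 0.01777 - 0.001383 = 0.01638 mol.
n(H2C2O4) = 0.01638 / 2 = 0.008191 mol.
mass H2C2O4 = 0.008191 x 90.03 = 0.7374 g, so %H2C2O4 = 0.7374/0.8226 x 100 = 89.6%.

89.6%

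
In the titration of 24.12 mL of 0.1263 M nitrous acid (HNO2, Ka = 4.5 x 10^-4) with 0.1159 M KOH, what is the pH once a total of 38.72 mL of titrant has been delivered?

n(acid) = 0.1263 x 0.02412 = 0.003046 mol; n(KOH) added = 0.1159 x 0.03872 = 0.004488 mol.
Base is in excess by 0.004488 - 0.003046 = 0.001441 mol in a total volume of 0.06284 L.
[OH^-] = 0.001441/0.06284 = 0.02294 M, so pOH = 1.64 and pH = 14.00 - 1.64 = 12.36.

12.36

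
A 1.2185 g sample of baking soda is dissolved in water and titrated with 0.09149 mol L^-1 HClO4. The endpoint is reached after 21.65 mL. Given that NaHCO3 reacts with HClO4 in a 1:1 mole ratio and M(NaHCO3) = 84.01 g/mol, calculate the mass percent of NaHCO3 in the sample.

13.7%

n(HClO4) = 0.09149 x 0.02165 = 0.001981 mol.
n(NaHCO3) = 0.001981 / 1 = 0.001981 mol.
mass of NaHCO3 = 0.001981 x 84.01 = 0.1664 g.
% purity = 0.1664 / 1.2185 x 100 = 13.7%.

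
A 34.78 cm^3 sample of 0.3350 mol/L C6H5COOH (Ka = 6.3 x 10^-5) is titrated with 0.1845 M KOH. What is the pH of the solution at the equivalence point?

n(C6H5COOH) = 0.3350 x 0.03478 = 0.01165 mol; V(KOH) at equivalence = 0.01165/0.1845 = 0.06315 L.
At equivalence all the acid is converted to C6H5COO-; total volume = 0.03478 + 0.06315 = 0.09793 L, so [C6H5COO-] = 0.01165/0.09793 = 0.1190 M.
Kb = Kw/Ka = 1.0e-14 / 6.3 x 10^-5 = 1.59e-10.
[OH^-] = sqrt(Kb x [C6H5COO-]) = sqrt(1.59e-10 x 0.1190) = 4.35e-6 M.
pOH = 5.36, so pH = 14.00 - 5.36 = 8.64.

8.64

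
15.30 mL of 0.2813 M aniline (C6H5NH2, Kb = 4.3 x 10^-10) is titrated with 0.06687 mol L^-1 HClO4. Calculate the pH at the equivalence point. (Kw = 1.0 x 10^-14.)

2.95

n(C6H5NH2) = 0.2813 x 0.01530 = 0.004304 mol; V(HClO4) at equivalence = 0.004304/0.06687 = 0.06436 L.
At equivalence the base is fully converted to C6H5NH3+; total volume = 0.07966 L, so [C6H5NH3+] = 0.004304/0.07966 = 0.05403 M.
Ka(C6H5NH3+) = Kw/Kb = 1.0e-14 / 4.3 x 10^-10 = 2.33e-5.
[H^+] = sqrt(Ka x [C6H5NH3+]) = sqrt(2.33e-5 x 0.05403) = 0.00112 M.
pH = -log(0.00112) = 2.95.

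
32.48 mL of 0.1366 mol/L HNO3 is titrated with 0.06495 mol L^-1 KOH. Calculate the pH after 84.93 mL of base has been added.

n(acid) = 0.1366 x 0.03248 = 0.004437 mol; n(KOH) added = 0.06495 x 0.08493 = 0.005516 mol.
Base is in excess by 0.005516 - 0.004437 = 0.001079 mol in a total volume of 0.1174 L.
[OH^-] = 0.001079/0.1174 = 0.009194 M, so pOH = 2.04 and pH = 14.00 - 2.04 = 11.96.

11.96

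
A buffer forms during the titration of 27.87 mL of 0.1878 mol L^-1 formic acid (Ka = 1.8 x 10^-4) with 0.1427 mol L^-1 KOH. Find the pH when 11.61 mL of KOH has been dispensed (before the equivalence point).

3.41

Initial n(HCOOH) = 0.1878 x 0.02787 = 0.005234 mol.
n(KOH) added = 0.1427 x 0.01161 = 0.001657 mol, converting that many moles of HCOOH to HCOO-.
Remaining n(HCOOH) = 0.003577 mol; n(HCOO-) = 0.001657 mol.
By Henderson-Hasselbalch, pH = pKa + log([A^-]/[HA]) = 3.74 + log(0.001657/0.003577) = 3.74 + (-0.33) = 3.41.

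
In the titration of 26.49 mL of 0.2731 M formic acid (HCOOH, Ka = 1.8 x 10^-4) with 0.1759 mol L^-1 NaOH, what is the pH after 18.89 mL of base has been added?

3.67

Initial n(HCOOH) = 0.2731 x 0.02649 = 0.007234 mol.
n(NaOH) added = 0.1759 x 0.01889 = 0.003323 mol, converting that many moles of HCOOH to HCOO-.
Remaining n(HCOOH) = 0.003912 mol; n(HCOO-) = 0.003323 mol.
By Henderson-Hasselbalch, pH = pKa + log([A^-]/[HA]) = 3.74 + log(0.003323/0.003912) = 3.74 + (-0.07) = 3.67.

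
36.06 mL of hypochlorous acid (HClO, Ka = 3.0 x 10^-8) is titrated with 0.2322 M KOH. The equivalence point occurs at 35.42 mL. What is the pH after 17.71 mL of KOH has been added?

17.71 mL is exactly half the equivalence volume (35.42/2), i.e. the half-equivalence point.
There, n(HA) = n(A^-), so pH = pKa = -log(3.0 x 10^-8) = 7.52.

7.52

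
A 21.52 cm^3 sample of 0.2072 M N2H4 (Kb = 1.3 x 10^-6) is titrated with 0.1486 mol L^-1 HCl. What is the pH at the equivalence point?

4.59

n(N2H4) = 0.2072 x 0.02152 = 0.004459 mol; V(HCl) at equivalence = 0.004459/0.1486 = 0.03001 L.
At equivalence the base is fully converted to N2H5+; total volume = 0.05153 L, so [N2H5+] = 0.004459/0.05153 = 0.08654 M.
Ka(N2H5+) = Kw/Kb = 1.0e-14 / 1.3 x 10^-6 = 7.69e-9.
[H^+] = sqrt(Ka x [N2H5+]) = sqrt(7.69e-9 x 0.08654) = 2.58e-5 M.
pH = -log(2.58e-5) = 4.59.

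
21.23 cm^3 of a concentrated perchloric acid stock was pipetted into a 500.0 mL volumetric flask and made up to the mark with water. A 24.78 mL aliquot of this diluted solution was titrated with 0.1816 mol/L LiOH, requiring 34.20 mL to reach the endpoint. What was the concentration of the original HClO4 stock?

n(LiOH) = 0.1816 x 0.03420 = 0.006211 mol.
n(HClO4) in the aliquot = 0.006211 mol.
[diluted HClO4] = 0.006211 / 0.02478 = 0.2506 M.
Dilution factor = 500.0/21.23 = 23.55, so [stock] = 0.2506 x 23.55 = 5.90 M.

5.90 M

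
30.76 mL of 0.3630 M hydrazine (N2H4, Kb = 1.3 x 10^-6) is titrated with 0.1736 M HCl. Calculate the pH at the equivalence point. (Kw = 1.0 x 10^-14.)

n(N2H4) = 0.3630 x 0.03076 = 0.01117 mol; V(HCl) at equivalence = 0.01117/0.1736 = 0.06432 L.
At equivalence the base is fully converted to N2H5+; total volume = 0.09508 L, so [N2H5+] = 0.01117/0.09508 = 0.1174 M.
Ka(N2H5+) = Kw/Kb = 1.0e-14 / 1.3 x 10^-6 = 7.69e-9.
[H^+] = sqrt(Ka x [N2H5+]) = sqrt(7.69e-9 x 0.1174) = 3.01e-5 M.
pH = -log(3.01e-5) = 4.52.

4.52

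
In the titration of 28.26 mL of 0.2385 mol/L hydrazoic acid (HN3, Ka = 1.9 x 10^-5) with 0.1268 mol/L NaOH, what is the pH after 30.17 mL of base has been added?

4.84

Initial n(HN3) = 0.2385 x 0.02826 = 0.006740 mol.
n(NaOH) added = 0.1268 x 0.03017 = 0.003826 mol, converting that many moles of HN3 to N3-.
Remaining n(HN3) = 0.002914 mol; n(N3-) = 0.003826 mol.
By Henderson-Hasselbalch, pH = pKa + log([A^-]/[HA]) = 4.72 + log(0.003826/0.002914) = 4.72 + (+0.12) = 4.84.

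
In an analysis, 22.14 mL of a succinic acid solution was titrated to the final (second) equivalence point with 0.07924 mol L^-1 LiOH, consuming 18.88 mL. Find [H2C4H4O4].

0.0338 M

n(LiOH) = 0.07924 x 0.01888 = 0.001496 mol.
At the final (second) equivalence point, 2 mol OH^- react per mol H2C4H4O4, so n(H2C4H4O4) = 0.001496 / 2 = 0.0007480 mol.
[H2C4H4O4] = 0.0007480 / 0.02214 L = 0.0338 M.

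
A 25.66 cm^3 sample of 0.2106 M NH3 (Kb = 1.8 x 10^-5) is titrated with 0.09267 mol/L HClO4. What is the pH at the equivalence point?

5.22

n(NH3) = 0.2106 x 0.02566 = 0.005404 mol; V(HClO4) at equivalence = 0.005404/0.09267 = 0.05831 L.
At equivalence the base is fully converted to NH4+; total volume = 0.08397 L, so [NH4+] = 0.005404/0.08397 = 0.06435 M.
Ka(NH4+) = Kw/Kb = 1.0e-14 / 1.8 x 10^-5 = 5.56e-10.
[H^+] = sqrt(Ka x [NH4+]) = sqrt(5.56e-10 x 0.06435) = 5.98e-6 M.
pH = -log(5.98e-6) = 5.22.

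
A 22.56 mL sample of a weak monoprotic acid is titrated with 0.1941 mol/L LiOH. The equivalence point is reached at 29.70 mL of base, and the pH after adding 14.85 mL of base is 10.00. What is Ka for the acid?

14.85 mL is half of the equivalence volume, so this is the half-equivalence point where [HA] = [A^-].
At half-equivalence pH = pKa, so pKa = 10.00.
Ka = 10^(-10.00) = 1.0 x 10^-10.

1.0 x 10^-10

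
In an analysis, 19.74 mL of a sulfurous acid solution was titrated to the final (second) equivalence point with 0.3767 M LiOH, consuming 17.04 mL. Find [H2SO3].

n(LiOH) = 0.3767 x 0.01704 = 0.006419 mol.
At the final (second) equivalence point, 2 mol OH^- react per mol H2SO3, so n(H2SO3) = 0.006419 / 2 = 0.003209 mol.
[H2SO3] = 0.003209 / 0.01974 L = 0.163 M.

0.163 M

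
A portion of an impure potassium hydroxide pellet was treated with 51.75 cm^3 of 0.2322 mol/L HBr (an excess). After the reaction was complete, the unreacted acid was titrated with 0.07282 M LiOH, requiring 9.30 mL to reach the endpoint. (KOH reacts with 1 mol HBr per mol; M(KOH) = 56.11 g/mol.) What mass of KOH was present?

Total n(HBr) added = 0.2322 x 0.05175 = 0.01202 mol.
n(LiOH) used = 0.07282 x 0.009300 = 0.0006772 mol, which equals the excess n(HBr).
So n(HBr) consumed by the sample = 0.01202 - 0.0006772 = 0.01134 mol.
n(KOH) = 0.01134 / 1 = 0.01134 mol.
mass = 0.01134 mol x 56.11 g/mol = 0.636 g.

0.636 g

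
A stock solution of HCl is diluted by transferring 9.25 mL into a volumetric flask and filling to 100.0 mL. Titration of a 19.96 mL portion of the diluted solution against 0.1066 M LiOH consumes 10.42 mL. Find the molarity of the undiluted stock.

0.602 M

n(LiOH) = 0.1066 x 0.01042 = 0.001111 mol.
n(HCl) in the aliquot = 0.001111 mol.
[diluted HCl] = 0.001111 / 0.01996 = 0.05565 M.
Dilution factor = 100.0/9.250 = 10.81, so [stock] = 0.05565 x 10.81 = 0.602 M.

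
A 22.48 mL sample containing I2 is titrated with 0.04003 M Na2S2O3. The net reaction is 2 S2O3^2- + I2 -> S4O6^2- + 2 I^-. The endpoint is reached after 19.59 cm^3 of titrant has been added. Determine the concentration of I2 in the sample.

0.0174 M

n(Na2S2O3) = 0.04003 x 0.01959 = 0.0007842 mol.
From the balanced equation, 2 mol Na2S2O3 reacts with 1 mol I2, so n(I2) = 0.0007842 x 1/2 = 0.0003921 mol.
[I2] = 0.0003921 / 0.02248 L = 0.0174 M.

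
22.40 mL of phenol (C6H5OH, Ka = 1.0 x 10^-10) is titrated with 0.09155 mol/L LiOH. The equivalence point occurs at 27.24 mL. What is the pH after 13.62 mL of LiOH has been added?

13.62 mL is exactly half the equivalence volume (27.24/2), i.e. the half-equivalence point.
There, n(HA) = n(A^-), so pH = pKa = -log(1.0 x 10^-10) = 10.00.

10.00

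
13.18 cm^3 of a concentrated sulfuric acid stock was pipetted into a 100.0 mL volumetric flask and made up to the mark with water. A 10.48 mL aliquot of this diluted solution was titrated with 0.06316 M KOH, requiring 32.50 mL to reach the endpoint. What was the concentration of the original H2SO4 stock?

0.743 M

n(KOH) = 0.06316 x 0.03250 = 0.002053 mol.
n(H2SO4) in the aliquot = 0.002053 x 1/2 = 0.001026 mol.
[diluted H2SO4] = 0.001026 / 0.01048 = 0.09793 M.
Dilution factor = 100.0/13.18 = 7.587, so [stock] = 0.09793 x 7.587 = 0.743 M.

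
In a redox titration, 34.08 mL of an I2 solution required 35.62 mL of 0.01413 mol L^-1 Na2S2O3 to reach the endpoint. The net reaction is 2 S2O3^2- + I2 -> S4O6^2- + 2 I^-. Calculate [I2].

n(Na2S2O3) = 0.01413 x 0.03562 = 0.0005033 mol.
From the balanced equation, 2 mol Na2S2O3 reacts with 1 mol I2, so n(I2) = 0.0005033 x 1/2 = 0.0002517 mol.
[I2] = 0.0002517 / 0.03408 L = 0.00738 M.

0.00738 M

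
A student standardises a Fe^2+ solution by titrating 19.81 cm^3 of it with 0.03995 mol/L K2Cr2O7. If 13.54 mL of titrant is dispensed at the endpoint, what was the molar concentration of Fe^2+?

n(K2Cr2O7) = 0.03995 x 0.01354 = 0.0005409 mol.
From the balanced equation, 1 mol K2Cr2O7 reacts with 6 mol Fe^2+, so n(Fe^2+) = 0.0005409 x 6/1 = 0.003246 mol.
[Fe^2+] = 0.003246 / 0.01981 L = 0.164 M.

0.164 M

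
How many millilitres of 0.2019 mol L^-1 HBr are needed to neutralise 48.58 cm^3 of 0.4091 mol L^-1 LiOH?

98.4 mL

n(LiOH) = 0.4091 mol/L x 0.04858 L = 0.01987 mol.
At equivalence n(HBr) = n(LiOH) = 0.01987 mol.
V(HBr) = 0.01987 / 0.2019 = 0.09844 L = 98.4 mL.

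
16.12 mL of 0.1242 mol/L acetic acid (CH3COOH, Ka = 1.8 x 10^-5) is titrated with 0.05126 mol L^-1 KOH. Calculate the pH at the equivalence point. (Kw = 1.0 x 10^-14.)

8.65

n(CH3COOH) = 0.1242 x 0.01612 = 0.002002 mol; V(KOH) at equivalence = 0.002002/0.05126 = 0.03906 L.
At equivalence all the acid is converted to CH3COO-; total volume = 0.01612 + 0.03906 = 0.05518 L, so [CH3COO-] = 0.002002/0.05518 = 0.03628 M.
Kb = Kw/Ka = 1.0e-14 / 1.8 x 10^-5 = 5.56e-10.
[OH^-] = sqrt(Kb x [CH3COO-]) = sqrt(5.56e-10 x 0.03628) = 4.49e-6 M.
pOH = 5.35, so pH = 14.00 - 5.35 = 8.65.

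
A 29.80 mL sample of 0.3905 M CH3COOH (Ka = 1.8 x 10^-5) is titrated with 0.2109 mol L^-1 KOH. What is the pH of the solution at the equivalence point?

n(CH3COOH) = 0.3905 x 0.02980 = 0.01164 mol; V(KOH) at equivalence = 0.01164/0.2109 = 0.05518 L.
At equivalence all the acid is converted to CH3COO-; total volume = 0.02980 + 0.05518 = 0.08498 L, so [CH3COO-] = 0.01164/0.08498 = 0.1369 M.
Kb = Kw/Ka = 1.0e-14 / 1.8 x 10^-5 = 5.56e-10.
[OH^-] = sqrt(Kb x [CH3COO-]) = sqrt(5.56e-10 x 0.1369) = 8.72e-6 M.
pOH = 5.06, so pH = 14.00 - 5.06 = 8.94.

8.94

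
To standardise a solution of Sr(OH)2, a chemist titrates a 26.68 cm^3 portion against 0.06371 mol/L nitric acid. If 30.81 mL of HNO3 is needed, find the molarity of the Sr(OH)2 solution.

0.0368 M

n(HNO3) delivered = 0.06371 x 0.03081 = 0.001963 mol.
The reaction is 1 Sr(OH)2 + 2 HNO3, so n(Sr(OH)2) = 0.001963 x 1/2 = 0.0009815 mol.
[Sr(OH)2] = 0.0009815 mol / 0.02668 L = 0.0368 M.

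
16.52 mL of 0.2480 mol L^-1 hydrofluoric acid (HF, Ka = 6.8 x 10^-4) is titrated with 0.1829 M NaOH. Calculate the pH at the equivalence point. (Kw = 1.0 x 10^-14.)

8.09

n(HF) = 0.2480 x 0.01652 = 0.004097 mol; V(NaOH) at equivalence = 0.004097/0.1829 = 0.02240 L.
At equivalence all the acid is converted to F-; total volume = 0.01652 + 0.02240 = 0.03892 L, so [F-] = 0.004097/0.03892 = 0.1053 M.
Kb = Kw/Ka = 1.0e-14 / 6.8 x 10^-4 = 1.47e-11.
[OH^-] = sqrt(Kb x [F-]) = sqrt(1.47e-11 x 0.1053) = 1.24e-6 M.
pOH = 5.91, so pH = 14.00 - 5.91 = 8.09.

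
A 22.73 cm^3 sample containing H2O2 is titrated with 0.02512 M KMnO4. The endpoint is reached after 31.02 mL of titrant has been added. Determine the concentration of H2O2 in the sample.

n(KMnO4) = 0.02512 x 0.03102 = 0.0007792 mol.
From the balanced equation, 2 mol KMnO4 reacts with 5 mol H2O2, so n(H2O2) = 0.0007792 x 5/2 = 0.001948 mol.
[H2O2] = 0.001948 / 0.02273 L = 0.0857 M.

0.0857 M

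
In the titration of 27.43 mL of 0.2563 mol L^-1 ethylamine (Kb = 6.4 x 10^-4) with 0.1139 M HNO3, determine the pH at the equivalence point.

5.95

n(C2H5NH2) = 0.2563 x 0.02743 = 0.007030 mol; V(HNO3) at equivalence = 0.007030/0.1139 = 0.06172 L.
At equivalence the base is fully converted to C2H5NH3+; total volume = 0.08915 L, so [C2H5NH3+] = 0.007030/0.08915 = 0.07886 M.
Ka(C2H5NH3+) = Kw/Kb = 1.0e-14 / 6.4 x 10^-4 = 1.56e-11.
[H^+] = sqrt(Ka x [C2H5NH3+]) = sqrt(1.56e-11 x 0.07886) = 1.11e-6 M.
pH = -log(1.11e-6) = 5.95.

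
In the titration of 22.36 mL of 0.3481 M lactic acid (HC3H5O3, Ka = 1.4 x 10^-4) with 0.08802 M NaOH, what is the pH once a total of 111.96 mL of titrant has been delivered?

12.19

n(acid) = 0.3481 x 0.02236 = 0.007784 mol; n(NaOH) added = 0.08802 x 0.1120 = 0.009855 mol.
Base is in excess by 0.009855 - 0.007784 = 0.002071 mol in a total volume of 0.1343 L.
[OH^-] = 0.002071/0.1343 = 0.01542 M, so pOH = 1.81 and pH = 14.00 - 1.81 = 12.19.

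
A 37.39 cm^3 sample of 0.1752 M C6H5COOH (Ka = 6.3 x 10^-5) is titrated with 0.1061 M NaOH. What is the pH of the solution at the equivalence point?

8.51

n(C6H5COOH) = 0.1752 x 0.03739 = 0.006551 mol; V(NaOH) at equivalence = 0.006551/0.1061 = 0.06174 L.
At equivalence all the acid is converted to C6H5COO-; total volume = 0.03739 + 0.06174 = 0.09913 L, so [C6H5COO-] = 0.006551/0.09913 = 0.06608 M.
Kb = Kw/Ka = 1.0e-14 / 6.3 x 10^-5 = 1.59e-10.
[OH^-] = sqrt(Kb x [C6H5COO-]) = sqrt(1.59e-10 x 0.06608) = 3.24e-6 M.
pOH = 5.49, so pH = 14.00 - 5.49 = 8.51.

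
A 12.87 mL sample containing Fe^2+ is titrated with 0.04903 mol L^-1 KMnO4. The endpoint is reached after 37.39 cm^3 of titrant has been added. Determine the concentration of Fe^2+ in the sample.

0.712 M

n(KMnO4) = 0.04903 x 0.03739 = 0.001833 mol.
From the balanced equation, 1 mol KMnO4 reacts with 5 mol Fe^2+, so n(Fe^2+) = 0.001833 x 5/1 = 0.009166 mol.
[Fe^2+] = 0.009166 / 0.01287 L = 0.712 M.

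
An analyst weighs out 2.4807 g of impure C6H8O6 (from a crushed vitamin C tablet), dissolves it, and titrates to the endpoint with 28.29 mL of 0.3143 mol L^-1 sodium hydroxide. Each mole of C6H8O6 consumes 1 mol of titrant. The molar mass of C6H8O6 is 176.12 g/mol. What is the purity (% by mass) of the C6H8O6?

n(NaOH) = 0.3143 x 0.02829 = 0.008892 mol.
n(C6H8O6) = 0.008892 / 1 = 0.008892 mol.
mass of C6H8O6 = 0.008892 x 176.12 = 1.566 g.
% purity = 1.566 / 2.4807 x 100 = 63.1%.

63.1%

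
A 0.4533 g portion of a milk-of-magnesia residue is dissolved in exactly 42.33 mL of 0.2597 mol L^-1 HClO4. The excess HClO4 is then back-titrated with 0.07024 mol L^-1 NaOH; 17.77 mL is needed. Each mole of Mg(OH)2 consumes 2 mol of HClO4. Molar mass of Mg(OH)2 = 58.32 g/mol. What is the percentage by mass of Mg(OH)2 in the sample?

62.7%

Total n(HClO4) added = 0.2597 x 0.04233 = 0.01099 mol.
n(NaOH) used = 0.07024 x 0.01777 = 0.001248 mol, which equals the excess n(HClO4).
So n(HClO4) consumed by the sample = 0.01099 - 0.001248 = 0.009745 mol.
n(Mg(OH)2) = 0.009745 / 2 = 0.004872 mol.
mass Mg(OH)2 = 0.004872 x 58.32 = 0.2842 g, so %Mg(OH)2 = 0.2842/0.4533 x 100 = 62.7%.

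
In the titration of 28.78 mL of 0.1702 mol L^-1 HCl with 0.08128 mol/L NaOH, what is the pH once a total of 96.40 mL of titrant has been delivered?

12.37

n(acid) = 0.1702 x 0.02878 = 0.004898 mol; n(NaOH) added = 0.08128 x 0.09640 = 0.007835 mol.
Base is in excess by 0.007835 - 0.004898 = 0.002937 mol in a total volume of 0.1252 L.
[OH^-] = 0.002937/0.1252 = 0.02346 M, so pOH = 1.63 and pH = 14.00 - 1.63 = 12.37.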